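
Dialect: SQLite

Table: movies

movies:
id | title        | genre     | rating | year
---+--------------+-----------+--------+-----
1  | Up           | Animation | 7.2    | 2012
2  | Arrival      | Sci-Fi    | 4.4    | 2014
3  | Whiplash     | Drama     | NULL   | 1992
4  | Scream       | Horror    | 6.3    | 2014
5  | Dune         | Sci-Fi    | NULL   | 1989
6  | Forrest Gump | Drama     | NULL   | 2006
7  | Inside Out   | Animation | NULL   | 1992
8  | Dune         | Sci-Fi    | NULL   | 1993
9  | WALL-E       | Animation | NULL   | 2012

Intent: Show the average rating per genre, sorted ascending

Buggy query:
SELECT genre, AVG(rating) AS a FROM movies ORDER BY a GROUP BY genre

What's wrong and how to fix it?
Bug: ORDER BY appears before GROUP BY; SQL clause order requires GROUP BY first

Fix: Reorder: SELECT … FROM … GROUP BY … ORDER BY …

Corrected query:
SELECT genre, AVG(rating) AS a FROM movies GROUP BY genre ORDER BY a

Result:
genre     | a   
----------+-----
Drama     | NULL
Sci-Fi    | 4.4 
Horror    | 6.3 
Animation | 7.2 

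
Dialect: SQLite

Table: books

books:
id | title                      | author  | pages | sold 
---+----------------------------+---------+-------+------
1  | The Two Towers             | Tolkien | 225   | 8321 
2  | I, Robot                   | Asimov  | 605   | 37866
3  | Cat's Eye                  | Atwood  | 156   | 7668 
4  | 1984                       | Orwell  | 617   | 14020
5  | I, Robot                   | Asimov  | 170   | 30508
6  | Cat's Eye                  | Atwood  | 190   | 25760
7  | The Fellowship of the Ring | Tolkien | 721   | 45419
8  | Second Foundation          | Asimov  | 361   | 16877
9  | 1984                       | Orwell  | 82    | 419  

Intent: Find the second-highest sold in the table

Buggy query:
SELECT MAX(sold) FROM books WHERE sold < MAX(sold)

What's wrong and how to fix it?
Bug: MAX(sold) on the right of the comparison is an aggregate-in-WHERE error

Fix: Compute the overall MAX in a subquery, then take MAX of rows below it

Corrected query:
SELECT MAX(sold) FROM books WHERE sold < (SELECT MAX(sold) FROM books)

Result:
MAX(sold)
---------
37866    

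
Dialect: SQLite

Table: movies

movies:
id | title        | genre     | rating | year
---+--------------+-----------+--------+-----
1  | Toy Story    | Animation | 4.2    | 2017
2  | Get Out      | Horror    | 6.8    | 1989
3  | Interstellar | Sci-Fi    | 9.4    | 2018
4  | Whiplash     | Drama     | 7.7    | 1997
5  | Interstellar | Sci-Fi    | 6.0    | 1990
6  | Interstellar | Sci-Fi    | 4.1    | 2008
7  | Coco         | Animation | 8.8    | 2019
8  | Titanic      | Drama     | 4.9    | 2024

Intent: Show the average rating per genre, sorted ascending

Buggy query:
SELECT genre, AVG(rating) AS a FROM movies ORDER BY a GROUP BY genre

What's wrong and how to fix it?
Bug: GROUP BY must precede ORDER BY

Fix: Move ORDER BY to the end, after GROUP BY

Corrected query:
SELECT genre, AVG(rating) AS a FROM movies GROUP BY genre ORDER BY a

Result:
genre     | a  
----------+----
Drama     | 6.3
Animation | 6.5
Sci-Fi    | 6.5
Horror    | 6.8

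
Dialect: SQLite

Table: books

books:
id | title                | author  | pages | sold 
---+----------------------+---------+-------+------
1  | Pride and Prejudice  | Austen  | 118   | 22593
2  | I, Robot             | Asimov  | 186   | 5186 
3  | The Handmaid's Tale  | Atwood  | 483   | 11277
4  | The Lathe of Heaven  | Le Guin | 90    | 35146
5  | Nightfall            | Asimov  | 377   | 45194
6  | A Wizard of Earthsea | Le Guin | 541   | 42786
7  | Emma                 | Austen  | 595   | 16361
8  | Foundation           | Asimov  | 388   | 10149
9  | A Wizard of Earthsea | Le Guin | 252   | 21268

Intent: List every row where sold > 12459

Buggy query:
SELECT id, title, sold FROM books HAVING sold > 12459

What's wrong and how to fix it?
Bug: HAVING filters the output of aggregation, but this query has no GROUP BY and no aggregate functions, so SQLite rejects it (HAVING clause on a non-aggregate query); the condition here is per row

Fix: Replace HAVING with WHERE since the condition applies to individual rows

Corrected query:
SELECT id, title, sold FROM books WHERE sold > 12459

Result:
id | title                | sold 
---+----------------------+------
1  | Pride and Prejudice  | 22593
4  | The Lathe of Heaven  | 35146
5  | Nightfall            | 45194
6  | A Wizard of Earthsea | 42786
7  | Emma                 | 16361
9  | A Wizard of Earthsea | 21268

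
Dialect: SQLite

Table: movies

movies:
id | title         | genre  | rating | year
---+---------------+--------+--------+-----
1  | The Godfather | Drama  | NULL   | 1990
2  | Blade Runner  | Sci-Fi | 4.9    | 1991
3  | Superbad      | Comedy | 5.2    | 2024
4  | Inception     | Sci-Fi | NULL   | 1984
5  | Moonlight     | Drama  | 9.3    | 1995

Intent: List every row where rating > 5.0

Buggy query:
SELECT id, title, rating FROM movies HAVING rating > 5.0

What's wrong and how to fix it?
Bug: This is a non-aggregate query (no GROUP BY, no aggregates), so in SQLite the HAVING clause is invalid here; a row-level condition belongs in WHERE

Fix: Use WHERE for row-level filtering

Corrected query:
SELECT id, title, rating FROM movies WHERE rating > 5.0

Result:
id | title     | rating
---+-----------+-------
3  | Superbad  | 5.2   
5  | Moonlight | 9.3   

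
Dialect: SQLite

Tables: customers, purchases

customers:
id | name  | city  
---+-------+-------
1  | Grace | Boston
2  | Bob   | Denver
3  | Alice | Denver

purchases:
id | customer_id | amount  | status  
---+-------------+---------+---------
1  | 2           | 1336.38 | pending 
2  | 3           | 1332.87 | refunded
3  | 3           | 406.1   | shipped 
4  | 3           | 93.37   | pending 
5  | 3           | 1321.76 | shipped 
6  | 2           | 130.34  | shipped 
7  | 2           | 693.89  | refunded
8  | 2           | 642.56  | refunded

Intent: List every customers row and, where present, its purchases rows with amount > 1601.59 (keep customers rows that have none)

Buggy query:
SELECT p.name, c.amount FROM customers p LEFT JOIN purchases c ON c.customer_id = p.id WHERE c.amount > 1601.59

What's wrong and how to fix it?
Bug: A WHERE condition on the right-hand table after LEFT JOIN drops unmatched parents

Fix: Move the right-table condition into the ON clause so unmatched parents are kept

Corrected query:
SELECT p.name, c.amount FROM customers p LEFT JOIN purchases c ON c.customer_id = p.id AND c.amount > 1601.59

Result:
name  | amount
------+-------
Grace | NULL  
Bob   | NULL  
Alice | NULL  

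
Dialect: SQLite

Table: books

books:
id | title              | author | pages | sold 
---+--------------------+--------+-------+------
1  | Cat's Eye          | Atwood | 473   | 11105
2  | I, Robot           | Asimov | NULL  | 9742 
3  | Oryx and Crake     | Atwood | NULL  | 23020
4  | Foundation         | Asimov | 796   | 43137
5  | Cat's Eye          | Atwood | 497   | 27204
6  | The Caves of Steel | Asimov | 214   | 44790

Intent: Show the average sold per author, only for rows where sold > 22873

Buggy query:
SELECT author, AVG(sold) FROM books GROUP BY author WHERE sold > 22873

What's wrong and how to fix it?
Bug: Row-level WHERE must come before GROUP BY in the clause order

Fix: Place WHERE between FROM and GROUP BY

Corrected query:
SELECT author, AVG(sold) FROM books WHERE sold > 22873 GROUP BY author

Result:
author | AVG(sold)
-------+----------
Asimov | 43963.5  
Atwood | 25112    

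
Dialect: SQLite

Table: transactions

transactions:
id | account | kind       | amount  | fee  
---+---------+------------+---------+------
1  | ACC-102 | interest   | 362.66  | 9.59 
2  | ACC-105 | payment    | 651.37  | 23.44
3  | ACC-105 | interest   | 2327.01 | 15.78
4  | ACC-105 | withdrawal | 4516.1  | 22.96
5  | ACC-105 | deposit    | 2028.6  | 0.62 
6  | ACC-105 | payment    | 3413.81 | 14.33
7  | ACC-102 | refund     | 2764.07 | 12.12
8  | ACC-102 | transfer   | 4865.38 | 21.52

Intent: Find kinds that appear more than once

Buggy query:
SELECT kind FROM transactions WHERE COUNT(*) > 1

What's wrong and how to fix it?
Bug: WHERE can't reference COUNT(*); aggregates are computed after WHERE

Fix: Group first, then use HAVING for the count condition

Corrected query:
SELECT kind FROM transactions GROUP BY kind HAVING COUNT(*) > 1

Result:
kind    
--------
interest
payment 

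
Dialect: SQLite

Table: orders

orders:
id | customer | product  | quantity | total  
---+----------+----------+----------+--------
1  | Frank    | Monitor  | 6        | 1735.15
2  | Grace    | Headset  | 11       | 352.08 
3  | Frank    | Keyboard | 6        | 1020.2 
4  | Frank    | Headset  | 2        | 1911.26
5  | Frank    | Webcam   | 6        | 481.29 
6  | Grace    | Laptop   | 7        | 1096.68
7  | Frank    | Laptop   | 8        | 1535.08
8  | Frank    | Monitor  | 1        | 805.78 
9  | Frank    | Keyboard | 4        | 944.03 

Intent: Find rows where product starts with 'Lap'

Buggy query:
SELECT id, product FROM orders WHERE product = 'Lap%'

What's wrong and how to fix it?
Bug: '=' compares the literal string including the % character; pattern matching needs LIKE

Fix: Use LIKE for wildcard pattern matching

Corrected query:
SELECT id, product FROM orders WHERE product LIKE 'Lap%'

Result:
id | product
---+--------
6  | Laptop 
7  | Laptop 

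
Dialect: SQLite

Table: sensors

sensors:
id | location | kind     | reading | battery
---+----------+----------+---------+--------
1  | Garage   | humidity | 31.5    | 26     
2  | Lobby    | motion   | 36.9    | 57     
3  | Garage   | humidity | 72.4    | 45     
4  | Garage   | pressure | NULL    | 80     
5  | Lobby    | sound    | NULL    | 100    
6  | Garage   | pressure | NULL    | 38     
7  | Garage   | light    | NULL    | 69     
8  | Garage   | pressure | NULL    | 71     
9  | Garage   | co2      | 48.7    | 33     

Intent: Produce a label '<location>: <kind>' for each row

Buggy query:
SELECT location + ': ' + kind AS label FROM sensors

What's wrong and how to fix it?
Bug: '+' is numeric addition; on text columns SQLite converts them to 0 instead of concatenating

Fix: Replace + with || to concatenate text

Corrected query:
SELECT location || ': ' || kind AS label FROM sensors

Result:
label           
----------------
Garage: humidity
Lobby: motion   
Garage: humidity
Garage: pressure
Lobby: sound    
Garage: pressure
Garage: light   
Garage: pressure
Garage: co2     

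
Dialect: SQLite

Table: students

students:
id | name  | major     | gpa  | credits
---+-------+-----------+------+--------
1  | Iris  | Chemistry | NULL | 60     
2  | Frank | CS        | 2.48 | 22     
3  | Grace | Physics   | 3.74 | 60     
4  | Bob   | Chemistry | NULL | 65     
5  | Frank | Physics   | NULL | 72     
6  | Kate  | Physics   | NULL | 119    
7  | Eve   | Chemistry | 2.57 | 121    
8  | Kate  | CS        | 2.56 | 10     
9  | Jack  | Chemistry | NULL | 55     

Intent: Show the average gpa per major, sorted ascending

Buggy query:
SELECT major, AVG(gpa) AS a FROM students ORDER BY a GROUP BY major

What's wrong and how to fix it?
Bug: ORDER BY appears before GROUP BY; SQL clause order requires GROUP BY first

Fix: Reorder: SELECT … FROM … GROUP BY … ORDER BY …

Corrected query:
SELECT major, AVG(gpa) AS a FROM students GROUP BY major ORDER BY a

Result:
major     | a   
----------+-----
CS        | 2.52
Chemistry | 2.57
Physics   | 3.74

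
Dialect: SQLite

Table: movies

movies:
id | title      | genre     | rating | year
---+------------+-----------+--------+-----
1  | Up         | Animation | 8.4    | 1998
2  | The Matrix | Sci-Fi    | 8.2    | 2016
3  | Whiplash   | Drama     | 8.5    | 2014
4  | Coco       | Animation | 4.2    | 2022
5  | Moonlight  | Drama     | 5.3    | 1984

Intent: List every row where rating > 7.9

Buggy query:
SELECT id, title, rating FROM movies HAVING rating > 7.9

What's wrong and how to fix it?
Bug: This is a non-aggregate query (no GROUP BY, no aggregates), so in SQLite the HAVING clause is invalid here; a row-level condition belongs in WHERE

Fix: Replace HAVING with WHERE since the condition applies to individual rows

Corrected query:
SELECT id, title, rating FROM movies WHERE rating > 7.9

Result:
id | title      | rating
---+------------+-------
1  | Up         | 8.4   
2  | The Matrix | 8.2   
3  | Whiplash   | 8.5   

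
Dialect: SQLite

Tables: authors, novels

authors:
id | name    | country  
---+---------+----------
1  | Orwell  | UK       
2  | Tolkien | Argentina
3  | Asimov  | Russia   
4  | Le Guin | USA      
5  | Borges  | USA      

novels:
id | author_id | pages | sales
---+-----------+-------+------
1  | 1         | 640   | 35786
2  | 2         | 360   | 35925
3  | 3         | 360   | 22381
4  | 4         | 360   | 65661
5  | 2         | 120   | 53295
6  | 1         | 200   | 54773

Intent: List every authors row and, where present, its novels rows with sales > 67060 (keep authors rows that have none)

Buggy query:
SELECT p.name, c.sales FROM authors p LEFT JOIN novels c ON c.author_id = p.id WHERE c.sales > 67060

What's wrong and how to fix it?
Bug: Filtering c.sales in WHERE discards the NULL rows produced by LEFT JOIN, turning it into an inner join

Fix: Move the right-table condition into the ON clause so unmatched parents are kept

Corrected query:
SELECT p.name, c.sales FROM authors p LEFT JOIN novels c ON c.author_id = p.id AND c.sales > 67060

Result:
name    | sales
--------+------
Orwell  | NULL 
Tolkien | NULL 
Asimov  | NULL 
Le Guin | NULL 
Borges  | NULL 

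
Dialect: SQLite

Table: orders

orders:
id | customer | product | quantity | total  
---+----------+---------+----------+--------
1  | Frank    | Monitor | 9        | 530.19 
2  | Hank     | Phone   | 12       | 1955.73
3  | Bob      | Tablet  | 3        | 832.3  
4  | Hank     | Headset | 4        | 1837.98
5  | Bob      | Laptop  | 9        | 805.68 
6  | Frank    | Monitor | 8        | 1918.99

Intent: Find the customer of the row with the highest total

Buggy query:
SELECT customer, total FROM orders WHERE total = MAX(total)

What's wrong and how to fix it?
Bug: MAX(total) is an aggregate and cannot be used directly in WHERE

Fix: Use a subquery: WHERE total = (SELECT MAX(total) FROM orders)

Corrected query:
SELECT customer, total FROM orders WHERE total = (SELECT MAX(total) FROM orders)

Result:
customer | total  
---------+--------
Hank     | 1955.73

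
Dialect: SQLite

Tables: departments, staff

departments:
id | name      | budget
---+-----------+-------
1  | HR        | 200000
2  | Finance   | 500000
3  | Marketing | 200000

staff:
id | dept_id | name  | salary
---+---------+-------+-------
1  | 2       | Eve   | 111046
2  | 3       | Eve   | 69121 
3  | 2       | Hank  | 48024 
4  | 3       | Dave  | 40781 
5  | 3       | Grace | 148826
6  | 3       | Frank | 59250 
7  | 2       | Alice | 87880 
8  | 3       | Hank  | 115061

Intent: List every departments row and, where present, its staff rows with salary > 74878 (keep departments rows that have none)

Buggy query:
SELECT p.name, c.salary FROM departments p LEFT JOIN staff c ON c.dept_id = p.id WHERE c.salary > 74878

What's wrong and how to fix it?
Bug: Filtering c.salary in WHERE discards the NULL rows produced by LEFT JOIN, turning it into an inner join

Fix: Put 'c.salary > 74878' in the JOIN's ON clause instead of WHERE

Corrected query:
SELECT p.name, c.salary FROM departments p LEFT JOIN staff c ON c.dept_id = p.id AND c.salary > 74878

Result:
name      | salary
----------+-------
HR        | NULL  
Finance   | 87880 
Finance   | 111046
Marketing | 115061
Marketing | 148826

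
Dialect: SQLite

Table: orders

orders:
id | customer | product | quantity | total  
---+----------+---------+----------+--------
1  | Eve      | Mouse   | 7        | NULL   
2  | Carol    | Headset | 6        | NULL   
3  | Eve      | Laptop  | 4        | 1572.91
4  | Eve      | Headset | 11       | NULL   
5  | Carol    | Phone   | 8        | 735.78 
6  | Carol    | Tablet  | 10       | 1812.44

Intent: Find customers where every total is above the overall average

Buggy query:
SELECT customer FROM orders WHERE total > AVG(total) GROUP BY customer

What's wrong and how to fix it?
Bug: AVG() is an aggregate; it can't sit directly in WHERE

Fix: Compute the overall average in a scalar subquery and compare each group's MIN against it in HAVING

Corrected query:
SELECT customer FROM orders GROUP BY customer HAVING MIN(total) > (SELECT AVG(total) FROM orders)

Result:
customer
--------
Eve     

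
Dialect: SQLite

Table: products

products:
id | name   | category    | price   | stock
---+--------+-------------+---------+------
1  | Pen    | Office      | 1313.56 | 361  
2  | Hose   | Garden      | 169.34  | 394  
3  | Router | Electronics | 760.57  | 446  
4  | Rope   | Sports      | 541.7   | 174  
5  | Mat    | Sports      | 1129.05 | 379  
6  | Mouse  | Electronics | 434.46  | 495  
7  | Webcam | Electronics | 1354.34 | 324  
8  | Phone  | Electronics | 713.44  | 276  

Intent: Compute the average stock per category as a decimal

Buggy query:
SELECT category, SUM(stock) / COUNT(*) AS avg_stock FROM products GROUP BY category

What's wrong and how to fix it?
Bug: SUM(stock) and COUNT(*) are both integers; the division truncates the fractional part

Fix: Cast one side to REAL so the division keeps the fractional part

Corrected query:
SELECT category, SUM(stock) * 1.0 / COUNT(*) AS avg_stock FROM products GROUP BY category

Result:
category    | avg_stock
------------+----------
Electronics | 385.25   
Garden      | 394      
Office      | 361      
Sports      | 276.5    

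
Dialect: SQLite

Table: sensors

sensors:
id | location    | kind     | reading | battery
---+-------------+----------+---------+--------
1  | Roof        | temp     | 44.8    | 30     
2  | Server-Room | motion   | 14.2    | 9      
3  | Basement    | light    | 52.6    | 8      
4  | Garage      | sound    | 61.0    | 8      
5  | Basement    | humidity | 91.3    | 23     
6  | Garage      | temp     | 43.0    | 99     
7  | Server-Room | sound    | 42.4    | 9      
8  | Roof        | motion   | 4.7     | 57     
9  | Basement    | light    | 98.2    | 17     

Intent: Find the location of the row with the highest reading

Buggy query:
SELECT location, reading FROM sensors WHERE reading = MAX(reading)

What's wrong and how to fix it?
Bug: MAX(reading) is an aggregate and cannot be used directly in WHERE

Fix: Use a subquery: WHERE reading = (SELECT MAX(reading) FROM sensors)

Corrected query:
SELECT location, reading FROM sensors WHERE reading = (SELECT MAX(reading) FROM sensors)

Result:
location | reading
---------+--------
Basement | 98.2   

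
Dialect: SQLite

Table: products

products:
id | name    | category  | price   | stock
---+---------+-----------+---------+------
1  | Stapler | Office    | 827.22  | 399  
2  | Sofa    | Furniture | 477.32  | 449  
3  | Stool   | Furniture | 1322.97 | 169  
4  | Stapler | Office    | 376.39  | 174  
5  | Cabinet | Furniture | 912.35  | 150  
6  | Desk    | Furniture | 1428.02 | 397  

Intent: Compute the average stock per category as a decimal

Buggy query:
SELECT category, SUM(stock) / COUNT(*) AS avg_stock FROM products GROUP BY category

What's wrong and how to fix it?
Bug: Both operands are integers, so '/' performs integer division and truncates

Fix: Multiply by 1.0 (or CAST to REAL) to force floating-point division

Corrected query:
SELECT category, SUM(stock) * 1.0 / COUNT(*) AS avg_stock FROM products GROUP BY category

Result:
category  | avg_stock
----------+----------
Furniture | 291.25   
Office    | 286.5    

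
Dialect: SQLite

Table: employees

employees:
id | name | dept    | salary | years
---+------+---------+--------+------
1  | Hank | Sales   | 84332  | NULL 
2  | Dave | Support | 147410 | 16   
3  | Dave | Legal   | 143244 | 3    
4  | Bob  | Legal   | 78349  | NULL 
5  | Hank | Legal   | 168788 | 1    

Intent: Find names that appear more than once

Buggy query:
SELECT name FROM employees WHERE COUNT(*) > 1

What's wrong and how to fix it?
Bug: WHERE can't reference COUNT(*); aggregates are computed after WHERE

Fix: GROUP BY name, then filter groups with HAVING COUNT(*) > 1

Corrected query:
SELECT name FROM employees GROUP BY name HAVING COUNT(*) > 1

Result:
name
----
Dave
Hank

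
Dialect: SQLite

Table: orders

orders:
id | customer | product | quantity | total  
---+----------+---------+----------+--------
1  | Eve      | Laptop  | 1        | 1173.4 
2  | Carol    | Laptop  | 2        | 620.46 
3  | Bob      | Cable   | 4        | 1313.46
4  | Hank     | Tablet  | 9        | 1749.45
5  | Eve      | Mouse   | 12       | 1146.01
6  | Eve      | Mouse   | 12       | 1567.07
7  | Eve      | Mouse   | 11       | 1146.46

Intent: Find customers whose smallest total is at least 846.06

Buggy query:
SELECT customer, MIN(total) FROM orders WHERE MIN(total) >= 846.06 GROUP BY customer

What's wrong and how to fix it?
Bug: Aggregates like MIN are computed per group after WHERE runs

Fix: Replace WHERE with HAVING after the GROUP BY

Corrected query:
SELECT customer, MIN(total) FROM orders GROUP BY customer HAVING MIN(total) >= 846.06

Result:
customer | MIN(total)
---------+-----------
Bob      | 1313.46   
Eve      | 1146.01   
Hank     | 1749.45   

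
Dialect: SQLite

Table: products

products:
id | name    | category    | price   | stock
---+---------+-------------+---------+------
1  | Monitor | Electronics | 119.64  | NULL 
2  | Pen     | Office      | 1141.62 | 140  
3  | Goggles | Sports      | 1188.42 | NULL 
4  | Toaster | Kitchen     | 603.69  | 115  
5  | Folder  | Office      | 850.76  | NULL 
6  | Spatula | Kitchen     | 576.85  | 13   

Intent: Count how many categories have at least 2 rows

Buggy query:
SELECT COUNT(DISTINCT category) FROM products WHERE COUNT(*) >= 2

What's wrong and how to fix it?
Bug: WHERE filters individual rows, not groups, so a group-level COUNT is invalid there

Fix: Group first with HAVING COUNT(*) >= 2, then COUNT the resulting groups

Corrected query:
SELECT COUNT(*) FROM (SELECT category FROM products GROUP BY category HAVING COUNT(*) >= 2)

Result:
COUNT(*)
--------
2       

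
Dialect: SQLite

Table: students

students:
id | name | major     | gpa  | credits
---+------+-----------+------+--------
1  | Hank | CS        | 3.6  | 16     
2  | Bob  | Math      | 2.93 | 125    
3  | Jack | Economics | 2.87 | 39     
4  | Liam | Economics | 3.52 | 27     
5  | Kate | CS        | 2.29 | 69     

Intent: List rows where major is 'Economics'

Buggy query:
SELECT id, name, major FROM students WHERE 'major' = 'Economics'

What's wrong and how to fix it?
Bug: Single quotes denote string literals in SQL; the column name is being compared as a constant string

Fix: Remove the quotes around the column name (or use double quotes for an identifier)

Corrected query:
SELECT id, name, major FROM students WHERE major = 'Economics'

Result:
id | name | major    
---+------+----------
3  | Jack | Economics
4  | Liam | Economics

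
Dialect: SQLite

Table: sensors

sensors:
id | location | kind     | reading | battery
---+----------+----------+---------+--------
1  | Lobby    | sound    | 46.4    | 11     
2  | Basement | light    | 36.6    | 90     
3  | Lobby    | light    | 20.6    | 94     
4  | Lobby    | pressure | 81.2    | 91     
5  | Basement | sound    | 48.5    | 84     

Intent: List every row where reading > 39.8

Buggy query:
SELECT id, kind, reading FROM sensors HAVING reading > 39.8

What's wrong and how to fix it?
Bug: HAVING filters the output of aggregation, but this query has no GROUP BY and no aggregate functions, so SQLite rejects it (HAVING clause on a non-aggregate query); the condition here is per row

Fix: Replace HAVING with WHERE since the condition applies to individual rows

Corrected query:
SELECT id, kind, reading FROM sensors WHERE reading > 39.8

Result:
id | kind     | reading
---+----------+--------
1  | sound    | 46.4   
4  | pressure | 81.2   
5  | sound    | 48.5   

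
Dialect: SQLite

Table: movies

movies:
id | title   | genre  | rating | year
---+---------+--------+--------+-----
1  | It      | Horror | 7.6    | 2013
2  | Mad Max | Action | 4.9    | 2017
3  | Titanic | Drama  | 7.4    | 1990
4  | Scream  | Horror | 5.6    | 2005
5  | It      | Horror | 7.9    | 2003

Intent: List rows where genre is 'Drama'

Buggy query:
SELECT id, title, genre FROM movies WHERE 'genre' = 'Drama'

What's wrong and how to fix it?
Bug: 'genre' in single quotes is a string literal, not the column; the comparison is literal-vs-literal and never true

Fix: Reference the column as genre without single quotes

Corrected query:
SELECT id, title, genre FROM movies WHERE genre = 'Drama'

Result:
id | title   | genre
---+---------+------
3  | Titanic | Drama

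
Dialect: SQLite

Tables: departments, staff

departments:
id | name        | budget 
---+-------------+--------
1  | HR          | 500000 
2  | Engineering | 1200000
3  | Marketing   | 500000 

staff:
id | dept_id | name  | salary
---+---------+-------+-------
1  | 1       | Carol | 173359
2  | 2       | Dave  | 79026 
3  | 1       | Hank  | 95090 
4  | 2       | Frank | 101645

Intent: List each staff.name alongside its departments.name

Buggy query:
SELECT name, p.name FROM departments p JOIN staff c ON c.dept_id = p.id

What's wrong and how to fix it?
Bug: 'name' exists in both joined tables, so the database can't tell which one is meant

Fix: Qualify the column with its table alias (c.name)

Corrected query:
SELECT c.name, p.name FROM departments p JOIN staff c ON c.dept_id = p.id

Result:
name  | name       
------+------------
Carol | HR         
Dave  | Engineering
Hank  | HR         
Frank | Engineering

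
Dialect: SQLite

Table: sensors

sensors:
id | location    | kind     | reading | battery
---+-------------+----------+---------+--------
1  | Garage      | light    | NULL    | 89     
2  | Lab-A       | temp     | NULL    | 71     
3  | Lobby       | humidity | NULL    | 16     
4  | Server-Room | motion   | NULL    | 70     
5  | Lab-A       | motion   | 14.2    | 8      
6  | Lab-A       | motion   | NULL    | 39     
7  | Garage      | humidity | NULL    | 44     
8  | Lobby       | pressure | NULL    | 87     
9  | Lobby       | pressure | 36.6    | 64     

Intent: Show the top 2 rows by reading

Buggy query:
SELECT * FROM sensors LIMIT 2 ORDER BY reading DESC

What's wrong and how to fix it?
Bug: ORDER BY cannot follow LIMIT; LIMIT is the final clause

Fix: Sort with ORDER BY, then apply LIMIT

Corrected query:
SELECT * FROM sensors ORDER BY reading DESC LIMIT 2

Result:
id | location | kind     | reading | battery
---+----------+----------+---------+--------
9  | Lobby    | pressure | 36.6    | 64     
5  | Lab-A    | motion   | 14.2    | 8      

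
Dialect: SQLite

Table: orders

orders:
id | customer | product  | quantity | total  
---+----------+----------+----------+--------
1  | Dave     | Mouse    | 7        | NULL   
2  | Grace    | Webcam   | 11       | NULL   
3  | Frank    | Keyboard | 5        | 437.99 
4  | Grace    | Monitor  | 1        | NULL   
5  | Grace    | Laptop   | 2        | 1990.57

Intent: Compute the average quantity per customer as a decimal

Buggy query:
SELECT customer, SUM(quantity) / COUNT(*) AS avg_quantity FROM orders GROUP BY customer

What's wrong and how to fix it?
Bug: Both operands are integers, so '/' performs integer division and truncates

Fix: Multiply by 1.0 (or CAST to REAL) to force floating-point division

Corrected query:
SELECT customer, SUM(quantity) * 1.0 / COUNT(*) AS avg_quantity FROM orders GROUP BY customer

Result:
customer | avg_quantity
---------+-------------
Dave     | 7           
Frank    | 5           
Grace    | 4.666667    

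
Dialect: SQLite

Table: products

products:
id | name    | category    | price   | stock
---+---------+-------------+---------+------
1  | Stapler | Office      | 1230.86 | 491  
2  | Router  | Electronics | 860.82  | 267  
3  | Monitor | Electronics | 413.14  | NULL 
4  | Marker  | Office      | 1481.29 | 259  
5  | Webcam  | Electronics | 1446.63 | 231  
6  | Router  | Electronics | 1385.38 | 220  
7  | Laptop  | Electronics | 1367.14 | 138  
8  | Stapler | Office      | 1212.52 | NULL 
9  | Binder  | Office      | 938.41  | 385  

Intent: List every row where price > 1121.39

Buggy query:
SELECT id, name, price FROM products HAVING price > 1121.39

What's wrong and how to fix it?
Bug: HAVING filters the output of aggregation, but this query has no GROUP BY and no aggregate functions, so SQLite rejects it (HAVING clause on a non-aggregate query); the condition here is per row

Fix: Replace HAVING with WHERE since the condition applies to individual rows

Corrected query:
SELECT id, name, price FROM products WHERE price > 1121.39

Result:
id | name    | price  
---+---------+--------
1  | Stapler | 1230.86
4  | Marker  | 1481.29
5  | Webcam  | 1446.63
6  | Router  | 1385.38
7  | Laptop  | 1367.14
8  | Stapler | 1212.52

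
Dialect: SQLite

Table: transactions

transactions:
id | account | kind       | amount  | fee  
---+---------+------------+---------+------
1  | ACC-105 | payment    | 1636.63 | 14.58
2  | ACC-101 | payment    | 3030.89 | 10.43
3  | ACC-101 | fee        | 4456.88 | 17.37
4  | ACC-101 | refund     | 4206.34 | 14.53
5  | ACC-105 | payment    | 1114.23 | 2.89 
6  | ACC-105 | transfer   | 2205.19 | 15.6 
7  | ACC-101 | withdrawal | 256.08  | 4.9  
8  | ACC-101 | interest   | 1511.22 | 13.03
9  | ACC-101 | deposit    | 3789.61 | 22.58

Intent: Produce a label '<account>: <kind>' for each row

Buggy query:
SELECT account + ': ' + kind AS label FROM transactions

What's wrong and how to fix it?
Bug: '+' is numeric addition; on text columns SQLite converts them to 0 instead of concatenating

Fix: Replace + with || to concatenate text

Corrected query:
SELECT account || ': ' || kind AS label FROM transactions

Result:
label              
-------------------
ACC-105: payment   
ACC-101: payment   
ACC-101: fee       
ACC-101: refund    
ACC-105: payment   
ACC-105: transfer  
ACC-101: withdrawal
ACC-101: interest  
ACC-101: deposit   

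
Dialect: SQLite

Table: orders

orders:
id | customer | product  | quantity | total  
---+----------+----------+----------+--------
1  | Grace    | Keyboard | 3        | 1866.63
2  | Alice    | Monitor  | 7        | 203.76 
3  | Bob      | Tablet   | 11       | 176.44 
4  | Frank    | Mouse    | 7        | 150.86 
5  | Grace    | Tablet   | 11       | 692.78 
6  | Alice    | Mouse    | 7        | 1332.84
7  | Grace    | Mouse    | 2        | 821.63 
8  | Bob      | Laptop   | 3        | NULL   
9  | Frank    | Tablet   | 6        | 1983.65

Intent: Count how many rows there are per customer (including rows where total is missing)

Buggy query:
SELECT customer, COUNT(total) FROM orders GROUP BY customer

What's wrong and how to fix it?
Bug: COUNT(total) skips NULLs, so groups with missing total are undercounted

Fix: Use COUNT(*) to count all rows regardless of NULL

Corrected query:
SELECT customer, COUNT(*) FROM orders GROUP BY customer

Result:
customer | COUNT(*)
---------+---------
Alice    | 2       
Bob      | 2       
Frank    | 2       
Grace    | 3       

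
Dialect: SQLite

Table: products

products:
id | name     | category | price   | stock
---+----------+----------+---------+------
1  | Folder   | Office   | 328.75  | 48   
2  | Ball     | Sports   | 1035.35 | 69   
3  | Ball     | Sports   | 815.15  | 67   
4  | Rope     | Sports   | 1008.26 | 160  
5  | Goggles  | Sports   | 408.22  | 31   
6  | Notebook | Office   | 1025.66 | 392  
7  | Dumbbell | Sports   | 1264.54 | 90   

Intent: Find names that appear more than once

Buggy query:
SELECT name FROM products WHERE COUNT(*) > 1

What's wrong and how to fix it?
Bug: COUNT(*) is an aggregate and cannot be used in WHERE

Fix: GROUP BY name, then filter groups with HAVING COUNT(*) > 1

Corrected query:
SELECT name FROM products GROUP BY name HAVING COUNT(*) > 1

Result:
name
----
Ball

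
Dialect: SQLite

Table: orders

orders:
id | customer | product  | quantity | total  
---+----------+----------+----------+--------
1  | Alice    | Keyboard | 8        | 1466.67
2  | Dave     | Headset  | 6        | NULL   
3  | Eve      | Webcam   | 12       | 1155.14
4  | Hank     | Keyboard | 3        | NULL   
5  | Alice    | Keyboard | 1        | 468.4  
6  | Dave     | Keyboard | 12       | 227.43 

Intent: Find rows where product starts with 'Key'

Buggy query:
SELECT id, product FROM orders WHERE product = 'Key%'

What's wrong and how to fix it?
Bug: '=' compares the literal string including the % character; pattern matching needs LIKE

Fix: Replace '=' with LIKE so 'Key%' is treated as a pattern

Corrected query:
SELECT id, product FROM orders WHERE product LIKE 'Key%'

Result:
id | product 
---+---------
1  | Keyboard
4  | Keyboard
5  | Keyboard
6  | Keyboard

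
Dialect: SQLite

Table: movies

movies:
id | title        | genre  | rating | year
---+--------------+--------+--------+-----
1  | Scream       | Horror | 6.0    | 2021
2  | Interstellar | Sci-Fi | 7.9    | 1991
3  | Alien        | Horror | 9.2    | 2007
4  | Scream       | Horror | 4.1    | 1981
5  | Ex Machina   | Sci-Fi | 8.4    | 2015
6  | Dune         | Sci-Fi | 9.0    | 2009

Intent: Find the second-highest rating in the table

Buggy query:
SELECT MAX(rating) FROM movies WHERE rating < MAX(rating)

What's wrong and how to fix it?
Bug: The inner MAX is an aggregate inside WHERE, which is not allowed

Fix: Put the inner MAX in a scalar subquery

Corrected query:
SELECT MAX(rating) FROM movies WHERE rating < (SELECT MAX(rating) FROM movies)

Result:
MAX(rating)
-----------
9          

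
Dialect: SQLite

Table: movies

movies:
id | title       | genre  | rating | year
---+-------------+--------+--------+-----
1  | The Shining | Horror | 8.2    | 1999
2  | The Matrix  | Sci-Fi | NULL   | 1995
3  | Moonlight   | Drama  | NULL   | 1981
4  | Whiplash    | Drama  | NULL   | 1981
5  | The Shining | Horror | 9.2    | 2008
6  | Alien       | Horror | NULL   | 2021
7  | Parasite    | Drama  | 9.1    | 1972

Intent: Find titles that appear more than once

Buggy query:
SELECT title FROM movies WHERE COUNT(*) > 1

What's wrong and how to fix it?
Bug: COUNT(*) is an aggregate and cannot be used in WHERE

Fix: GROUP BY title, then filter groups with HAVING COUNT(*) > 1

Corrected query:
SELECT title FROM movies GROUP BY title HAVING COUNT(*) > 1

Result:
title      
-----------
The Shining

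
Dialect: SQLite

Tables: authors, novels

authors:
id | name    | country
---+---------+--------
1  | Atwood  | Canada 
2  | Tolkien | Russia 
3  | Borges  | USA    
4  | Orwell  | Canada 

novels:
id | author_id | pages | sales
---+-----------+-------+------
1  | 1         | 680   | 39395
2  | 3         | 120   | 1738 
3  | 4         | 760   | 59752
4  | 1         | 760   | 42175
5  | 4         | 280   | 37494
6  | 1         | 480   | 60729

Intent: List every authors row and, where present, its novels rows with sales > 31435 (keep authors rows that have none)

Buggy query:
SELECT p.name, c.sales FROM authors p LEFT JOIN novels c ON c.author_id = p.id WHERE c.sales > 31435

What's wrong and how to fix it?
Bug: A WHERE condition on the right-hand table after LEFT JOIN drops unmatched parents

Fix: Put 'c.sales > 31435' in the JOIN's ON clause instead of WHERE

Corrected query:
SELECT p.name, c.sales FROM authors p LEFT JOIN novels c ON c.author_id = p.id AND c.sales > 31435

Result:
name    | sales
--------+------
Atwood  | 39395
Atwood  | 42175
Atwood  | 60729
Tolkien | NULL 
Borges  | NULL 
Orwell  | 37494
Orwell  | 59752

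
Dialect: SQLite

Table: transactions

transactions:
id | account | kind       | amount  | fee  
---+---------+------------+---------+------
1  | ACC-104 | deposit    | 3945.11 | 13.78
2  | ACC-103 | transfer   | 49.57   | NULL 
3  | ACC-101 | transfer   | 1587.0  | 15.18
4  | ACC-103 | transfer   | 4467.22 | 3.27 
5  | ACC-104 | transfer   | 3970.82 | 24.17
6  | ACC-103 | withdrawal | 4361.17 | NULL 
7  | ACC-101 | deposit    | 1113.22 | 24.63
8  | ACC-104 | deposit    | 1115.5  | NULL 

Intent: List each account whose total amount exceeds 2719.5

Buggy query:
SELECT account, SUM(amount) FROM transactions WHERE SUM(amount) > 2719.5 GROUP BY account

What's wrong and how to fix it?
Bug: SUM(amount) is an aggregate, but WHERE filters rows before aggregation

Fix: Use HAVING (which filters groups after aggregation) instead of WHERE

Corrected query:
SELECT account, SUM(amount) FROM transactions GROUP BY account HAVING SUM(amount) > 2719.5

Result:
account | SUM(amount)
--------+------------
ACC-103 | 8877.96    
ACC-104 | 9031.43    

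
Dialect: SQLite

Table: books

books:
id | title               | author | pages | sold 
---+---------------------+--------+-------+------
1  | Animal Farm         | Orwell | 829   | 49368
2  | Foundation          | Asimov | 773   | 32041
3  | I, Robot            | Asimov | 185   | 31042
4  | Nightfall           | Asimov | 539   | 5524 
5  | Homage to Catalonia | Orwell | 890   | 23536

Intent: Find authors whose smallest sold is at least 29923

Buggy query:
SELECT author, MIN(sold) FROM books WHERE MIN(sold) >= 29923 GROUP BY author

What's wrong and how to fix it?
Bug: MIN() in WHERE is a misuse of aggregate

Fix: Replace WHERE with HAVING after the GROUP BY

Corrected query:
SELECT author, MIN(sold) FROM books GROUP BY author HAVING MIN(sold) >= 29923

Result:
(no rows)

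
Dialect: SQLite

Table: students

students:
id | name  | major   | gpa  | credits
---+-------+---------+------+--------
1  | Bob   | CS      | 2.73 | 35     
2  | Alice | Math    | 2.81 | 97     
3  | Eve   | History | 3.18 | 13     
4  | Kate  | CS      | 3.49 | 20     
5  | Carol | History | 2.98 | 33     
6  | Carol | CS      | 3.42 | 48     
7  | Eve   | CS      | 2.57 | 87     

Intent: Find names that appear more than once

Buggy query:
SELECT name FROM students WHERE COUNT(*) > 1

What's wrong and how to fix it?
Bug: WHERE can't reference COUNT(*); aggregates are computed after WHERE

Fix: Group first, then use HAVING for the count condition

Corrected query:
SELECT name FROM students GROUP BY name HAVING COUNT(*) > 1

Result:
name 
-----
Carol
Eve  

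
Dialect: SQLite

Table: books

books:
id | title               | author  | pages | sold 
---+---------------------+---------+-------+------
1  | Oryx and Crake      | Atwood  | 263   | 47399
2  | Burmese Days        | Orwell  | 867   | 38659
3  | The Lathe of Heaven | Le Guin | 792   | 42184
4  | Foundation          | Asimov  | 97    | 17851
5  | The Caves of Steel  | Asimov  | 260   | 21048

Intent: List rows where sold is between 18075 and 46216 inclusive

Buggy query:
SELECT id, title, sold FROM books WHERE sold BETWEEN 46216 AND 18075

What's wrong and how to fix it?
Bug: The bounds are reversed; BETWEEN a AND b requires a <= b to match anything

Fix: Write BETWEEN 18075 AND 46216

Corrected query:
SELECT id, title, sold FROM books WHERE sold BETWEEN 18075 AND 46216

Result:
id | title               | sold 
---+---------------------+------
2  | Burmese Days        | 38659
3  | The Lathe of Heaven | 42184
5  | The Caves of Steel  | 21048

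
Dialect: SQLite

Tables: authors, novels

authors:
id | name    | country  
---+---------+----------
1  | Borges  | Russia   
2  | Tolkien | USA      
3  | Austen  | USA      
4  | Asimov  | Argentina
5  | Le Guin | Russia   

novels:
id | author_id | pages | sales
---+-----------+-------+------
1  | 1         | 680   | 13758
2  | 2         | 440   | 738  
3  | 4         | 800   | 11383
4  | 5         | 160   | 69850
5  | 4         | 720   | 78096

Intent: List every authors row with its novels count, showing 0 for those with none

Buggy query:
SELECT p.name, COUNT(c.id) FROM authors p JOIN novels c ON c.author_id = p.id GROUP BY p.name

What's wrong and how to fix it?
Bug: An inner join excludes parents with zero children

Fix: Switch to LEFT JOIN to retain unmatched parent rows

Corrected query:
SELECT p.name, COUNT(c.id) FROM authors p LEFT JOIN novels c ON c.author_id = p.id GROUP BY p.name

Result:
name    | COUNT(c.id)
--------+------------
Asimov  | 2          
Austen  | 0          
Borges  | 1          
Le Guin | 1          
Tolkien | 1          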